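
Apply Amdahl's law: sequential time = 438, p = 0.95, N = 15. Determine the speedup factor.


Amdahl's law: T_p = T × ((1-p) + p/N)
= 438 × ((1-0.95) + 0.95/15)
= 438 × (0.05 + 0.0633)
= 438 × 0.1133
= 49.64
Speedup = 438/49.64
= 8.82×


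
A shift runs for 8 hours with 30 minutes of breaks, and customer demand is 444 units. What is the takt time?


Available = 8×60 - 30 = 450 min
Takt time = 450 / 444
= 1.01 min/unit


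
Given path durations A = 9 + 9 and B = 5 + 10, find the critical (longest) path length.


Path A: 9 + 9 = 18
Path B: 5 + 10 = 15
Critical path = longest = max(18, 15)
= 18 (Path A)


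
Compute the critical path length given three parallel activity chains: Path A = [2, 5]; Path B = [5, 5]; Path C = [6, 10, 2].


Path A: 2 + 5 = 7
Path B: 5 + 5 = 10
Path C: 6 + 10 + 2 = 18
Critical path = longest = max(7, 10, 18)
= 18 (Path C)


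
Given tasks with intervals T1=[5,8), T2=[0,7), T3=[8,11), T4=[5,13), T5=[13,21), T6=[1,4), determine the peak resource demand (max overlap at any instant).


Check each time point for overlaps:
  t=5: 3 tasks active (T1, T2, T4)
Max concurrent = 3


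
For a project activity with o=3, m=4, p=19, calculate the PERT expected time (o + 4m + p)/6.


te = (o + 4m + p) / 6
= (3 + 4×4 + 19) / 6
= (3 + 16 + 19) / 6
= 38 / 6
= 6.33


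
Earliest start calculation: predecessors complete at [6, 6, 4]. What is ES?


ES = max of all predecessor completion times
Predecessors: [6, 6, 4]
ES = max(6, 6, 4)
= 6


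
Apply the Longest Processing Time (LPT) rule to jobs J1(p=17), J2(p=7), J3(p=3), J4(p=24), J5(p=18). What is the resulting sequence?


LPT: sort by longest processing time first
  J4: p=24
  J5: p=18
  J1: p=17
  J2: p=7
  J3: p=3
Order: J4 → J5 → J1 → J2 → J3


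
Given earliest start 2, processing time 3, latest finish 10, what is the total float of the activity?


EF = ES + duration = 2 + 3 = 5
LS = LF - duration = 10 - 3 = 7
Total Float = LF - EF = 10 - 5
(or LS - ES = 7 - 2)
= 5


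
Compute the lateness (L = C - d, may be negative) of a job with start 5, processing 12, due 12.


Completion = 5 + 12 = 17
Lateness = C - d = 17 - 12
= 5


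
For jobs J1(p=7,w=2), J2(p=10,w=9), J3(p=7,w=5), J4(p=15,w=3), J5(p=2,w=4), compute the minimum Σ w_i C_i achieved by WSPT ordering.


WSPT order (by p/w): J5 → J2 → J3 → J1 → J4
  J5: C=2, w·C=4×2=8
  J2: C=12, w·C=9×12=108
  J3: C=19, w·C=5×19=95
  J1: C=26, w·C=2×26=52
  J4: C=41, w·C=3×41=123
Σ w·C = 386
= 386


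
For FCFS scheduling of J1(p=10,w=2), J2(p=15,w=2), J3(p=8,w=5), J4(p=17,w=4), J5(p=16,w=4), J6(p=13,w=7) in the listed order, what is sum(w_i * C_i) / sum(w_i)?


Completion times:
  J1: C=10, w×C=2×10=20
  J2: C=25, w×C=2×25=50
  J3: C=33, w×C=5×33=165
  J4: C=50, w×C=4×50=200
  J5: C=66, w×C=4×66=264
  J6: C=79, w×C=7×79=553
Sum w×C = 1252
Sum w = 24
Weighted avg = 1252/24
= 52.17


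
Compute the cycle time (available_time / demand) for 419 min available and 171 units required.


Cycle time = available time / demand
= 419 / 171
= 2.45 min/unit


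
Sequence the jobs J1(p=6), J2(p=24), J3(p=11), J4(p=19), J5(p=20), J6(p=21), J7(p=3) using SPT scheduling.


SPT: sort by shortest processing time
  J7: p=3
  J1: p=6
  J3: p=11
  J4: p=19
  J5: p=20
  J6: p=21
  J2: p=24
Order: J7 → J1 → J3 → J4 → J5 → J6 → J2


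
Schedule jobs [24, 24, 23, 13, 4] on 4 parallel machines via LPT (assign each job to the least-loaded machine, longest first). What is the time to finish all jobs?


Jobs (LPT sorted): [24, 24, 23, 13, 4]
Machines: 4
  J=24 → Machine 1 (load: 0+24=24)
  J=24 → Machine 2 (load: 0+24=24)
  J=23 → Machine 3 (load: 0+23=23)
  J=13 → Machine 4 (load: 0+13=13)
  J=4 → Machine 4 (load: 13+4=17)
Machine loads: [24, 24, 23, 17]
Makespan = max = 24 time units


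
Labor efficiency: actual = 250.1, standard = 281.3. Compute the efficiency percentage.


Efficiency = (actual / standard) × 100
= (250.1 / 281.3) × 100
= 88.9%


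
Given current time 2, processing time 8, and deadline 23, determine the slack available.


Slack = due - current_time - processing
= 23 - 2 - 8
= 13


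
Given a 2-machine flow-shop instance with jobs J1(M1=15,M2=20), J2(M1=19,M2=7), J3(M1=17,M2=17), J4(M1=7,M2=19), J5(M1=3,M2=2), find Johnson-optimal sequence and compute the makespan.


Johnson's rule:
Group 1 (M1≤M2, sort by M1): ['J4', 'J1', 'J3']
Group 2 (M1>M2, sort desc M2): ['J2', 'J5']
Sequence: J4 → J1 → J3 → J2 → J5
Makespan calculation:
  J4: M1 done=7, M2 done=26
  J1: M1 done=22, M2 done=46
  J3: M1 done=39, M2 done=63
  J2: M1 done=58, M2 done=70
  J5: M1 done=61, M2 done=72
= Sequence: J4 → J1 → J3 → J2 → J5, Makespan: 72


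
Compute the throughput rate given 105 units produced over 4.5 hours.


Throughput = units / time
= 105 / 4.5
= 23.3 units/hour


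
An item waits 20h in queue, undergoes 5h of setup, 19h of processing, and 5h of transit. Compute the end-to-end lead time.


Lead time = queue + setup + processing + transit
= 20 + 5 + 19 + 5
= 49 hours


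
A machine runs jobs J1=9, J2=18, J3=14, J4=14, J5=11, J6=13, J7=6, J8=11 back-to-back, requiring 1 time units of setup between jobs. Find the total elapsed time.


Makespan = Σ processing + (n-1) × setup
= (9 + 18 + 14 + 14 + 11 + 13 + 6 + 11) + (8-1)×1
= 96 + 7
= 103 time units


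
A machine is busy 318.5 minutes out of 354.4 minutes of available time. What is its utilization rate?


Utilization = busy / total × 100
= 318.5 / 354.4 × 100
= 89.9%


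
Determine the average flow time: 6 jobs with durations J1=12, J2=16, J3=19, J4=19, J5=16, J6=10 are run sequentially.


Completion times:
  J1: completes at 12
  J2: completes at 28
  J3: completes at 47
  J4: completes at 66
  J5: completes at 82
  J6: completes at 92
Sum = 327
Average = 327/6
= 54.50


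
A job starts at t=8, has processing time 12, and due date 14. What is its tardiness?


Completion = start + processing = 8 + 12 = 20
Tardiness = max(0, C - d) = max(0, 20 - 14)
= max(0, 6)
= 6


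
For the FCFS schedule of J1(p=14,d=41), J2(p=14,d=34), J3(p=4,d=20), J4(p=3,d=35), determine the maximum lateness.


Lateness per job (L = C - d):
  J1: C=14, d=41, L=-27
  J2: C=28, d=34, L=-6
  J3: C=32, d=20, L=12
  J4: C=35, d=35, L=0
Lmax = max(-27, -6, 12, 0)
= 12


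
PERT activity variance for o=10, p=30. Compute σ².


σ² = ((p - o) / 6)² = (p - o)² / 36
= (30 - 10)² / 36
= 20² / 36
= 400 / 36
= 11.1111


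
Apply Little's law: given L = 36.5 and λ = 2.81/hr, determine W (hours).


Little's law: L = λW → W = L / λ
= 36.5 / 2.81
= 12.99 hours


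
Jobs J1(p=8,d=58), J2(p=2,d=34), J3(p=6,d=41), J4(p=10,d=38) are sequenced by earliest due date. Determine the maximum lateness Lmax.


EDD order: J2 → J4 → J3 → J1
Completion and lateness:
  J2: C=2, d=34, L=2-34=-32
  J4: C=12, d=38, L=12-38=-26
  J3: C=18, d=41, L=18-41=-23
  J1: C=26, d=58, L=26-58=-32
Lmax = max(-32, -26, -23, -32)
= -23


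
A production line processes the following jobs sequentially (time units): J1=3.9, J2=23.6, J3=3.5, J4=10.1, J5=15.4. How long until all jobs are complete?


Sequential makespan: sum all processing times
= 3.9 + 23.6 + 3.5 + 10.1 + 15.4
= 56.5 time units


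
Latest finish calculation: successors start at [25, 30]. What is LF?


LF = min of all successor start times
Successors start at: [25, 30]
LF = min(25, 30)
= 25


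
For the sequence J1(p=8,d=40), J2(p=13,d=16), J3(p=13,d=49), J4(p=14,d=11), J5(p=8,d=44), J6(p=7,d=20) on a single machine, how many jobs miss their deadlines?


Completion vs due date:
  J1: C=8, d=40 → on time
  J2: C=21, d=16 → TARDY
  J3: C=34, d=49 → on time
  J4: C=48, d=11 → TARDY
  J5: C=56, d=44 → TARDY
  J6: C=63, d=20 → TARDY
Tardy jobs: J2, J4, J5, J6
Count = 4


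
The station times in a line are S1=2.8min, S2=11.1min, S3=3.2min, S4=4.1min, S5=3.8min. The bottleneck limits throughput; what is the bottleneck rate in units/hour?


Bottleneck = longest station time
Station times: [2.8, 11.1, 3.2, 4.1, 3.8]
Max = 11.1 min
Rate = 60 / 11.1
= 5.41 units/hour (bottleneck: 11.1min)


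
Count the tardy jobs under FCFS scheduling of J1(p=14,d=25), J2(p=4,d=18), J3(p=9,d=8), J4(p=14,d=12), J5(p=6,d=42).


Completion vs due date:
  J1: C=14, d=25 → on time
  J2: C=18, d=18 → on time
  J3: C=27, d=8 → TARDY
  J4: C=41, d=12 → TARDY
  J5: C=47, d=42 → TARDY
Tardy jobs: J3, J4, J5
Count = 3


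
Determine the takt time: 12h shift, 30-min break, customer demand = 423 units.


Available = 12×60 - 30 = 690 min
Takt time = 690 / 423
= 1.63 min/unit


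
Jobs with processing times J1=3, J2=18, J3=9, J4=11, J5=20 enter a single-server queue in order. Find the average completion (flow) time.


Completion times:
  J1: completes at 3
  J2: completes at 21
  J3: completes at 30
  J4: completes at 41
  J5: completes at 61
Sum = 156
Average = 156/5
= 31.20


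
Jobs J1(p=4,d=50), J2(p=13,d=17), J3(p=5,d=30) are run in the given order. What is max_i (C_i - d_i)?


Lateness per job (L = C - d):
  J1: C=4, d=50, L=-46
  J2: C=17, d=17, L=0
  J3: C=22, d=30, L=-8
Lmax = max(-46, 0, -8)
= 0


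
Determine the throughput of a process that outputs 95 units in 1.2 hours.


Throughput = units / time
= 95 / 1.2
= 79.2 units/hour


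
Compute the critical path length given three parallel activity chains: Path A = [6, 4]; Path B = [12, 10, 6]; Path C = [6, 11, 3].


Path A: 6 + 4 = 10
Path B: 12 + 10 + 6 = 28
Path C: 6 + 11 + 3 = 20
Critical path = longest = max(10, 28, 20)
= 28 (Path B)


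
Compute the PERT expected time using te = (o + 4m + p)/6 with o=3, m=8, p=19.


te = (o + 4m + p) / 6
= (3 + 4×8 + 19) / 6
= (3 + 32 + 19) / 6
= 54 / 6
= 9.00


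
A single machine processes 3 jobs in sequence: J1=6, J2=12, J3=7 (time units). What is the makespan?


Sequential makespan: sum all processing times
= 6 + 12 + 7
= 25 time units


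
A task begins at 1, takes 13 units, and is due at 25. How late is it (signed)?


Completion = 1 + 13 = 14
Lateness = C - d = 14 - 25
= -11


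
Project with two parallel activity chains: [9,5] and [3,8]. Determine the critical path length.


Path A: 9 + 5 = 14
Path B: 3 + 8 = 11
Critical path = longest = max(14, 11)
= 14 (Path A)


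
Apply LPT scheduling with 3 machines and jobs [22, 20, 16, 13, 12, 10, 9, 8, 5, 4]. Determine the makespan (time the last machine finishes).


Jobs (LPT sorted): [22, 20, 16, 13, 12, 10, 9, 8, 5, 4]
Machines: 3
  J=22 → Machine 1 (load: 0+22=22)
  J=20 → Machine 2 (load: 0+20=20)
  J=16 → Machine 3 (load: 0+16=16)
  J=13 → Machine 3 (load: 16+13=29)
  J=12 → Machine 2 (load: 20+12=32)
  J=10 → Machine 1 (load: 22+10=32)
  J=9 → Machine 3 (load: 29+9=38)
  J=8 → Machine 1 (load: 32+8=40)
  J=5 → Machine 2 (load: 32+5=37)
  J=4 → Machine 2 (load: 37+4=41)
Machine loads: [40, 41, 38]
Makespan = max = 41 time units


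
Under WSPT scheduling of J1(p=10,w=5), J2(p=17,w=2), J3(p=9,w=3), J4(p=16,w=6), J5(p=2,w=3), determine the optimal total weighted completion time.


WSPT order (by p/w): J5 → J1 → J4 → J3 → J2
  J5: C=2, w·C=3×2=6
  J1: C=12, w·C=5×12=60
  J4: C=28, w·C=6×28=168
  J3: C=37, w·C=3×37=111
  J2: C=54, w·C=2×54=108
Σ w·C = 453
= 453


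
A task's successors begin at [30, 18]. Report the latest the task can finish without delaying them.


LF = min of all successor start times
Successors start at: [30, 18]
LF = min(30, 18)
= 18


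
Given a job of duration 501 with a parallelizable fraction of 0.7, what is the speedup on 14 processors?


Amdahl's law: T_p = T × ((1-p) + p/N)
= 501 × ((1-0.7) + 0.7/14)
= 501 × (0.30 + 0.0500)
= 501 × 0.3500
= 175.35
Speedup = 501/175.35
= 2.86×


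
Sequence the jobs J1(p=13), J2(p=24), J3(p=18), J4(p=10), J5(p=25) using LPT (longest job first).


LPT: sort by longest processing time first
  J5: p=25
  J2: p=24
  J3: p=18
  J1: p=13
  J4: p=10
Order: J5 → J2 → J3 → J1 → J4


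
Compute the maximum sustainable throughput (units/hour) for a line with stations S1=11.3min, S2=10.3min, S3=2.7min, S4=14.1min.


Bottleneck = longest station time
Station times: [11.3, 10.3, 2.7, 14.1]
Max = 14.1 min
Rate = 60 / 14.1
= 4.26 units/hour (bottleneck: 14.1min)


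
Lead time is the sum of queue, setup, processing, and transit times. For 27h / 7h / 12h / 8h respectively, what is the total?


Lead time = queue + setup + processing + transit
= 27 + 7 + 12 + 8
= 54 hours


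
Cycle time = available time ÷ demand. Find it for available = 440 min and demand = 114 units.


Cycle time = available time / demand
= 440 / 114
= 3.86 min/unit


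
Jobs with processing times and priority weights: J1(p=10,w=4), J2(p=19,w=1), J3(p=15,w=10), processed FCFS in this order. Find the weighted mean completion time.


Completion times:
  J1: C=10, w×C=4×10=40
  J2: C=29, w×C=1×29=29
  J3: C=44, w×C=10×44=440
Sum w×C = 509
Sum w = 15
Weighted avg = 509/15
= 33.93


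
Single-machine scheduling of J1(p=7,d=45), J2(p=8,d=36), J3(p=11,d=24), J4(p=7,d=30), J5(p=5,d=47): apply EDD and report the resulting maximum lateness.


EDD order: J3 → J4 → J2 → J1 → J5
Completion and lateness:
  J3: C=11, d=24, L=11-24=-13
  J4: C=18, d=30, L=18-30=-12
  J2: C=26, d=36, L=26-36=-10
  J1: C=33, d=45, L=33-45=-12
  J5: C=38, d=47, L=38-47=-9
Lmax = max(-13, -12, -10, -12, -9)
= -9


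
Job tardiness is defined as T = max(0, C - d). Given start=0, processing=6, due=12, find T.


Completion = start + processing = 0 + 6 = 6
Tardiness = max(0, C - d) = max(0, 6 - 12)
= max(0, -6)
= 0


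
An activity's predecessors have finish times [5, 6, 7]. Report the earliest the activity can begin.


ES = max of all predecessor completion times
Predecessors: [5, 6, 7]
ES = max(5, 6, 7)
= 7


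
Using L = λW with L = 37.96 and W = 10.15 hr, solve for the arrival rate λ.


Little's law: L = λW → λ = L / W
= 37.96 / 10.15
= 3.74 per hour


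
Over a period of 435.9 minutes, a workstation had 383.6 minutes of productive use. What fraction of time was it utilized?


Utilization = busy / total × 100
= 383.6 / 435.9 × 100
= 88.0%


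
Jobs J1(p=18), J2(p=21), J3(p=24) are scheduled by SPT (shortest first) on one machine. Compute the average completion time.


SPT order: J1 → J2 → J3
Completion times:
  J1: C=18
  J2: C=39
  J3: C=63
Sum = 120, n = 3
Mean flow = 120/3
= 40.00


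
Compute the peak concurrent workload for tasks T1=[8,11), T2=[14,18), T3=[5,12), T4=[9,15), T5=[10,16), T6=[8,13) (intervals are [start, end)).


Check each time point for overlaps:
  t=10: 5 tasks active (T1, T3, T4, T5, T6)
Max concurrent = 5


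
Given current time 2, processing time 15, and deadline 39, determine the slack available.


Slack = due - current_time - processing
= 39 - 2 - 15
= 22


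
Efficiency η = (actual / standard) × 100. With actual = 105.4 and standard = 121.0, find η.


Efficiency = (actual / standard) × 100
= (105.4 / 121.0) × 100
= 87.1%


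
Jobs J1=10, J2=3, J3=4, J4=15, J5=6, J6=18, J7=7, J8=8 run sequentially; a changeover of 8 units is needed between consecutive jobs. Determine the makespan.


Makespan = Σ processing + (n-1) × setup
= (10 + 3 + 4 + 15 + 6 + 18 + 7 + 8) + (8-1)×8
= 71 + 56
= 127 time units


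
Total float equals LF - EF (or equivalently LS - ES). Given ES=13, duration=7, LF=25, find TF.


EF = ES + duration = 13 + 7 = 20
LS = LF - duration = 25 - 7 = 18
Total Float = LF - EF = 25 - 20
(or LS - ES = 18 - 13)
= 5


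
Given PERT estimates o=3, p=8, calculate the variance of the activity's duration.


σ² = ((p - o) / 6)² = (p - o)² / 36
= (8 - 3)² / 36
= 5² / 36
= 25 / 36
= 0.6944


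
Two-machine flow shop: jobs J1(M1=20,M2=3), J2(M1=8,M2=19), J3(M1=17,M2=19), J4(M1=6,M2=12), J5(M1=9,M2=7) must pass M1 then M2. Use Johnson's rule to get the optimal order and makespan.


Johnson's rule:
Group 1 (M1≤M2, sort by M1): ['J4', 'J2', 'J3']
Group 2 (M1>M2, sort desc M2): ['J5', 'J1']
Sequence: J4 → J2 → J3 → J5 → J1
Makespan calculation:
  J4: M1 done=6, M2 done=18
  J2: M1 done=14, M2 done=37
  J3: M1 done=31, M2 done=56
  J5: M1 done=40, M2 done=63
  J1: M1 done=60, M2 done=66
= Sequence: J4 → J2 → J3 → J5 → J1, Makespan: 66


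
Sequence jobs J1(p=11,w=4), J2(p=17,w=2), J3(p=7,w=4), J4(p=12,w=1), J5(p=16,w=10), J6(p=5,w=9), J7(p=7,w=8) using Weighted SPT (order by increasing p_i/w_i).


WSPT (Smith's rule): sort by p/w ascending
  J6: p/w = 5/9 = 0.556
  J7: p/w = 7/8 = 0.875
  J5: p/w = 16/10 = 1.600
  J3: p/w = 7/4 = 1.750
  J1: p/w = 11/4 = 2.750
  J2: p/w = 17/2 = 8.500
  J4: p/w = 12/1 = 12.000
Order: J6 → J7 → J5 → J3 → J1 → J2 → J4


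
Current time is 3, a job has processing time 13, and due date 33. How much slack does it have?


Slack = due - current_time - processing
= 33 - 3 - 13
= 17


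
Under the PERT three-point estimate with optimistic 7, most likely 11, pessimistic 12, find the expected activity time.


te = (o + 4m + p) / 6
= (7 + 4×11 + 12) / 6
= (7 + 44 + 12) / 6
= 63 / 6
= 10.50


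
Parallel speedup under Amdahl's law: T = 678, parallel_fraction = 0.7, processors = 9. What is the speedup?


Amdahl's law: T_p = T × ((1-p) + p/N)
= 678 × ((1-0.7) + 0.7/9)
= 678 × (0.30 + 0.0778)
= 678 × 0.3778
= 256.13
Speedup = 678/256.13
= 2.65×


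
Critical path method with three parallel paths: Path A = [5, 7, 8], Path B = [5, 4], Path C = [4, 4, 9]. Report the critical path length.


Path A: 5 + 7 + 8 = 20
Path B: 5 + 4 = 9
Path C: 4 + 4 + 9 = 17
Critical path = longest = max(20, 9, 17)
= 20 (Path A)


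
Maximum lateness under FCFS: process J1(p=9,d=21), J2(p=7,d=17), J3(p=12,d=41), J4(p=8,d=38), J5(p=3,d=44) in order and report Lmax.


Lateness per job (L = C - d):
  J1: C=9, d=21, L=-12
  J2: C=16, d=17, L=-1
  J3: C=28, d=41, L=-13
  J4: C=36, d=38, L=-2
  J5: C=39, d=44, L=-5
Lmax = max(-12, -1, -13, -2, -5)
= -1


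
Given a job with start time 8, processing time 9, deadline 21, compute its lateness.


Completion = 8 + 9 = 17
Lateness = C - d = 17 - 21
= -4


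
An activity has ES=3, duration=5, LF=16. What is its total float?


EF = ES + duration = 3 + 5 = 8
LS = LF - duration = 16 - 5 = 11
Total Float = LF - EF = 16 - 8
(or LS - ES = 11 - 3)
= 8


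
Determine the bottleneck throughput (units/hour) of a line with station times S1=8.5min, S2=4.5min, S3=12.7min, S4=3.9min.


Bottleneck = longest station time
Station times: [8.5, 4.5, 12.7, 3.9]
Max = 12.7 min
Rate = 60 / 12.7
= 4.72 units/hour (bottleneck: 12.7min)


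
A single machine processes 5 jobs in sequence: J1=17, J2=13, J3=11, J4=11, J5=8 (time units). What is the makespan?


Sequential makespan: sum all processing times
= 17 + 13 + 11 + 11 + 8
= 60 time units


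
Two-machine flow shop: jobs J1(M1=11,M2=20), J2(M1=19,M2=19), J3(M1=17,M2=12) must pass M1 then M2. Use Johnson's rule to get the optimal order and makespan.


Johnson's rule:
Group 1 (M1≤M2, sort by M1): ['J1', 'J2']
Group 2 (M1>M2, sort desc M2): ['J3']
Sequence: J1 → J2 → J3
Makespan calculation:
  J1: M1 done=11, M2 done=31
  J2: M1 done=30, M2 done=50
  J3: M1 done=47, M2 done=62
= Sequence: J1 → J2 → J3, Makespan: 62


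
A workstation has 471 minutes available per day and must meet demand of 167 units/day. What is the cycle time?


Cycle time = available time / demand
= 471 / 167
= 2.82 min/unit


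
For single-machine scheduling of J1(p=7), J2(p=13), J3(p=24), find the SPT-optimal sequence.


SPT: sort by shortest processing time
  J1: p=7
  J2: p=13
  J3: p=24
Order: J1 → J2 → J3


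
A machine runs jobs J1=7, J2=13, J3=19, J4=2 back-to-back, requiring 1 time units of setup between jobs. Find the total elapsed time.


Makespan = Σ processing + (n-1) × setup
= (7 + 13 + 19 + 2) + (4-1)×1
= 41 + 3
= 44 time units


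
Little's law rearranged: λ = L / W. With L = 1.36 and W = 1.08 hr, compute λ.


Little's law: L = λW → λ = L / W
= 1.36 / 1.08
= 1.26 per hour


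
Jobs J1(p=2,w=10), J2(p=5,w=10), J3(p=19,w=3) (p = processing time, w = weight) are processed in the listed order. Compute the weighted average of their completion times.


Completion times:
  J1: C=2, w×C=10×2=20
  J2: C=7, w×C=10×7=70
  J3: C=26, w×C=3×26=78
Sum w×C = 168
Sum w = 23
Weighted avg = 168/23
= 7.30


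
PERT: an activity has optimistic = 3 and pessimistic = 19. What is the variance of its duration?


σ² = ((p - o) / 6)² = (p - o)² / 36
= (19 - 3)² / 36
= 16² / 36
= 256 / 36
= 7.1111


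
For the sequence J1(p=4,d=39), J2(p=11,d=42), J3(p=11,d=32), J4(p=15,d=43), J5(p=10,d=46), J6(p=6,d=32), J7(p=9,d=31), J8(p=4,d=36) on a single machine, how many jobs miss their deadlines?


Completion vs due date:
  J1: C=4, d=39 → on time
  J2: C=15, d=42 → on time
  J3: C=26, d=32 → on time
  J4: C=41, d=43 → on time
  J5: C=51, d=46 → TARDY
  J6: C=57, d=32 → TARDY
  J7: C=66, d=31 → TARDY
  J8: C=70, d=36 → TARDY
Tardy jobs: J5, J6, J7, J8
Count = 4


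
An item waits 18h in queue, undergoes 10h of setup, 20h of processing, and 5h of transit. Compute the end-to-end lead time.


Lead time = queue + setup + processing + transit
= 18 + 10 + 20 + 5
= 53 hours


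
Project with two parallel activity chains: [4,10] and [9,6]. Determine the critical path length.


Path A: 4 + 10 = 14
Path B: 9 + 6 = 15
Critical path = longest = max(14, 15)
= 15 (Path B)


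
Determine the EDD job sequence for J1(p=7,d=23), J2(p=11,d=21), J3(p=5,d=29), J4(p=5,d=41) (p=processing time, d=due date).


EDD: sort by earliest due date
  J2: d=21, p=11
  J1: d=23, p=7
  J3: d=29, p=5
  J4: d=41, p=5
Order: J2 → J1 → J3 → J4


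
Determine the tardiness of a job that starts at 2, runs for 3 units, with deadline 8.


Completion = start + processing = 2 + 3 = 5
Tardiness = max(0, C - d) = max(0, 5 - 8)
= max(0, -3)
= 0


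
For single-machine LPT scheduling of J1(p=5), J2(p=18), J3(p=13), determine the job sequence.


LPT: sort by longest processing time first
  J2: p=18
  J3: p=13
  J1: p=5
Order: J2 → J3 → J1


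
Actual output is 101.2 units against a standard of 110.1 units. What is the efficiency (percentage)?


Efficiency = (actual / standard) × 100
= (101.2 / 110.1) × 100
= 91.9%


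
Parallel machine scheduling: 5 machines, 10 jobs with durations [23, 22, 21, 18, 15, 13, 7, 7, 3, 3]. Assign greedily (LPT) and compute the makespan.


Jobs (LPT sorted): [23, 22, 21, 18, 15, 13, 7, 7, 3, 3]
Machines: 5
  J=23 → Machine 1 (load: 0+23=23)
  J=22 → Machine 2 (load: 0+22=22)
  J=21 → Machine 3 (load: 0+21=21)
  J=18 → Machine 4 (load: 0+18=18)
  J=15 → Machine 5 (load: 0+15=15)
  J=13 → Machine 5 (load: 15+13=28)
  J=7 → Machine 4 (load: 18+7=25)
  J=7 → Machine 3 (load: 21+7=28)
  J=3 → Machine 2 (load: 22+3=25)
  J=3 → Machine 1 (load: 23+3=26)
Machine loads: [26, 25, 28, 25, 28]
Makespan = max = 28 time units


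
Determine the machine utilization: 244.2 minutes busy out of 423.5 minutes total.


Utilization = busy / total × 100
= 244.2 / 423.5 × 100
= 57.7%


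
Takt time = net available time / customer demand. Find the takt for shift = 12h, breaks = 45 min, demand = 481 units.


Available = 12×60 - 45 = 675 min
Takt time = 675 / 481
= 1.40 min/unit


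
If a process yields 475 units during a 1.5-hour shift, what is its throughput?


Throughput = units / time
= 475 / 1.5
= 316.7 units/hour


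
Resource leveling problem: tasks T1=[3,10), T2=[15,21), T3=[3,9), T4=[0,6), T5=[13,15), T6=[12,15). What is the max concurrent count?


Check each time point for overlaps:
  t=3: 3 tasks active (T1, T3, T4)
Max concurrent = 3


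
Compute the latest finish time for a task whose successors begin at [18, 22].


LF = min of all successor start times
Successors start at: [18, 22]
LF = min(18, 22)
= 18


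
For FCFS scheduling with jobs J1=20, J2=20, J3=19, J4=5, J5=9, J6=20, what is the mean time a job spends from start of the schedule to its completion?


Completion times:
  J1: completes at 20
  J2: completes at 40
  J3: completes at 59
  J4: completes at 64
  J5: completes at 73
  J6: completes at 93
Sum = 349
Average = 349/6
= 58.17


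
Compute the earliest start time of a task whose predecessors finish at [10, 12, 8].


ES = max of all predecessor completion times
Predecessors: [10, 12, 8]
ES = max(10, 12, 8)
= 12


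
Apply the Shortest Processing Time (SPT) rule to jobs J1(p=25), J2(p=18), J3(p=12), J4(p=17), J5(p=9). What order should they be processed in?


SPT: sort by shortest processing time
  J5: p=9
  J3: p=12
  J4: p=17
  J2: p=18
  J1: p=25
Order: J5 → J3 → J4 → J2 → J1


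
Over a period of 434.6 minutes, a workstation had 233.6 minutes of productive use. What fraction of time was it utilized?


Utilization = busy / total × 100
= 233.6 / 434.6 × 100
= 53.8%


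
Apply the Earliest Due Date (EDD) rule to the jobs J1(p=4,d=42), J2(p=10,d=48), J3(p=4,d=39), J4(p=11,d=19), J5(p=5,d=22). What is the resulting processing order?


EDD: sort by earliest due date
  J4: d=19, p=11
  J5: d=22, p=5
  J3: d=39, p=4
  J1: d=42, p=4
  J2: d=48, p=10
Order: J4 → J5 → J3 → J1 → J2


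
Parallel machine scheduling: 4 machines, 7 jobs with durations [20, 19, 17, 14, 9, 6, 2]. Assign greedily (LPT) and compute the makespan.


Jobs (LPT sorted): [20, 19, 17, 14, 9, 6, 2]
Machines: 4
  J=20 → Machine 1 (load: 0+20=20)
  J=19 → Machine 2 (load: 0+19=19)
  J=17 → Machine 3 (load: 0+17=17)
  J=14 → Machine 4 (load: 0+14=14)
  J=9 → Machine 4 (load: 14+9=23)
  J=6 → Machine 3 (load: 17+6=23)
  J=2 → Machine 2 (load: 19+2=21)
Machine loads: [20, 21, 23, 23]
Makespan = max = 23 time units


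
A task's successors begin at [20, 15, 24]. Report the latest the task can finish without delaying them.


LF = min of all successor start times
Successors start at: [20, 15, 24]
LF = min(20, 15, 24)
= 15


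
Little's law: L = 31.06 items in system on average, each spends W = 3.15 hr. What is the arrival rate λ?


Little's law: L = λW → λ = L / W
= 31.06 / 3.15
= 9.86 per hour


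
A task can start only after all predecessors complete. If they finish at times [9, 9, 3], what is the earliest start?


ES = max of all predecessor completion times
Predecessors: [9, 9, 3]
ES = max(9, 9, 3)
= 9


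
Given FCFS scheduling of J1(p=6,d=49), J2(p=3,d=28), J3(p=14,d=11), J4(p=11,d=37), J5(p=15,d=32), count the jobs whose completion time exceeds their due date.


Completion vs due date:
  J1: C=6, d=49 → on time
  J2: C=9, d=28 → on time
  J3: C=23, d=11 → TARDY
  J4: C=34, d=37 → on time
  J5: C=49, d=32 → TARDY
Tardy jobs: J3, J5
Count = 2


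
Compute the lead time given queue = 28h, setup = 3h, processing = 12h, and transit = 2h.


Lead time = queue + setup + processing + transit
= 28 + 3 + 12 + 2
= 45 hours


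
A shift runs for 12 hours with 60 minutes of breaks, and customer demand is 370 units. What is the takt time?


Available = 12×60 - 60 = 660 min
Takt time = 660 / 370
= 1.78 min/unit


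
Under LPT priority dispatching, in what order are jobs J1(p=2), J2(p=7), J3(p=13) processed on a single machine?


LPT: sort by longest processing time first
  J3: p=13
  J2: p=7
  J1: p=2
Order: J3 → J2 → J1


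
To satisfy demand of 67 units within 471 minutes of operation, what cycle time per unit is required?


Cycle time = available time / demand
= 471 / 67
= 7.03 min/unit


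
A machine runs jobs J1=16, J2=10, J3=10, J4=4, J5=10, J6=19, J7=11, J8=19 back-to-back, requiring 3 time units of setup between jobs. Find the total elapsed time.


Makespan = Σ processing + (n-1) × setup
= (16 + 10 + 10 + 4 + 10 + 19 + 11 + 19) + (8-1)×3
= 99 + 21
= 120 time units


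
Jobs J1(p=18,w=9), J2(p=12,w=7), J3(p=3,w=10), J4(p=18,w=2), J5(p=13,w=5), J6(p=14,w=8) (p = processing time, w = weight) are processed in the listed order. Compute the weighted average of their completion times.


Completion times:
  J1: C=18, w×C=9×18=162
  J2: C=30, w×C=7×30=210
  J3: C=33, w×C=10×33=330
  J4: C=51, w×C=2×51=102
  J5: C=64, w×C=5×64=320
  J6: C=78, w×C=8×78=624
Sum w×C = 1748
Sum w = 41
Weighted avg = 1748/41
= 42.63


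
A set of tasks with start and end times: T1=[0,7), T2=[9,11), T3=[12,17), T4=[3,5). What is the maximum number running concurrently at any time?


Check each time point for overlaps:
  t=3: 2 tasks active (T1, T4)
Max concurrent = 2


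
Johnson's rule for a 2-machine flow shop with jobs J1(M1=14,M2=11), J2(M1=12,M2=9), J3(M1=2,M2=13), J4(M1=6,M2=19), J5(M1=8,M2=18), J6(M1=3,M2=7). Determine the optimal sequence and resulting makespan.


Johnson's rule:
Group 1 (M1≤M2, sort by M1): ['J3', 'J6', 'J4', 'J5']
Group 2 (M1>M2, sort desc M2): ['J1', 'J2']
Sequence: J3 → J6 → J4 → J5 → J1 → J2
Makespan calculation:
  J3: M1 done=2, M2 done=15
  J6: M1 done=5, M2 done=22
  J4: M1 done=11, M2 done=41
  J5: M1 done=19, M2 done=59
  J1: M1 done=33, M2 done=70
  J2: M1 done=45, M2 done=79
= Sequence: J3 → J6 → J4 → J5 → J1 → J2, Makespan: 79


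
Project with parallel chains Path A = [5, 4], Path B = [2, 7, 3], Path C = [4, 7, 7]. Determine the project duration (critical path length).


Path A: 5 + 4 = 9
Path B: 2 + 7 + 3 = 12
Path C: 4 + 7 + 7 = 18
Critical path = longest = max(9, 12, 18)
= 18 (Path C)


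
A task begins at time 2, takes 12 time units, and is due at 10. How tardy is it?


Completion = start + processing = 2 + 12 = 14
Tardiness = max(0, C - d) = max(0, 14 - 10)
= max(0, 4)
= 4


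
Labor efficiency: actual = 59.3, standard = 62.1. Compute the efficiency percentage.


Efficiency = (actual / standard) × 100
= (59.3 / 62.1) × 100
= 95.5%


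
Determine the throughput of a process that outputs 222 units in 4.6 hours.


Throughput = units / time
= 222 / 4.6
= 48.3 units/hour


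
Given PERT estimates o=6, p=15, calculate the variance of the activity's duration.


σ² = ((p - o) / 6)² = (p - o)² / 36
= (15 - 6)² / 36
= 9² / 36
= 81 / 36
= 2.2500


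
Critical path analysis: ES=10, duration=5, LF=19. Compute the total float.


EF = ES + duration = 10 + 5 = 15
LS = LF - duration = 19 - 5 = 14
Total Float = LF - EF = 19 - 15
(or LS - ES = 14 - 10)
= 4


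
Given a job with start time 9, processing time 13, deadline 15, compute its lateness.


Completion = 9 + 13 = 22
Lateness = C - d = 22 - 15
= 7


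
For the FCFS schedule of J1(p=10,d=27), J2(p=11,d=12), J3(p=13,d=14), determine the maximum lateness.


Lateness per job (L = C - d):
  J1: C=10, d=27, L=-17
  J2: C=21, d=12, L=9
  J3: C=34, d=14, L=20
Lmax = max(-17, 9, 20)
= 20


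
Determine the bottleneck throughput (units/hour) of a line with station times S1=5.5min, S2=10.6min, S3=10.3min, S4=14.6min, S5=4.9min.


Bottleneck = longest station time
Station times: [5.5, 10.6, 10.3, 14.6, 4.9]
Max = 14.6 min
Rate = 60 / 14.6
= 4.11 units/hour (bottleneck: 14.6min)


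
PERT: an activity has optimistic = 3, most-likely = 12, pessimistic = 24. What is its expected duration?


te = (o + 4m + p) / 6
= (3 + 4×12 + 24) / 6
= (3 + 48 + 24) / 6
= 75 / 6
= 12.50


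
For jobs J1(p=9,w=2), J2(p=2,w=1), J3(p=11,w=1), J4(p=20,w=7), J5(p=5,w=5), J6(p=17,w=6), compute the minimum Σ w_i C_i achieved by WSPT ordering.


WSPT order (by p/w): J5 → J2 → J6 → J4 → J1 → J3
  J5: C=5, w·C=5×5=25
  J2: C=7, w·C=1×7=7
  J6: C=24, w·C=6×24=144
  J4: C=44, w·C=7×44=308
  J1: C=53, w·C=2×53=106
  J3: C=64, w·C=1×64=64
Σ w·C = 654
= 654


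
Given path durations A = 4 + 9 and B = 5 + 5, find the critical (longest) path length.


Path A: 4 + 9 = 13
Path B: 5 + 5 = 10
Critical path = longest = max(13, 10)
= 13 (Path A)


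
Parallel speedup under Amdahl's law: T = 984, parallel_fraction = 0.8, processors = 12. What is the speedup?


Amdahl's law: T_p = T × ((1-p) + p/N)
= 984 × ((1-0.8) + 0.8/12)
= 984 × (0.20 + 0.0667)
= 984 × 0.2667
= 262.40
Speedup = 984/262.40
= 3.75×


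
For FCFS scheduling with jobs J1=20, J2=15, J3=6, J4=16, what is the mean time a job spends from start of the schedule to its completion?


Completion times:
  J1: completes at 20
  J2: completes at 35
  J3: completes at 41
  J4: completes at 57
Sum = 153
Average = 153/4
= 38.25


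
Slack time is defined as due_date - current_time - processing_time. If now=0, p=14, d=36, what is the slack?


Slack = due - current_time - processing
= 36 - 0 - 14
= 22


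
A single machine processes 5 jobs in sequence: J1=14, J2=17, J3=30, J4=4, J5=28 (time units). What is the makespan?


Sequential makespan: sum all processing times
= 14 + 17 + 30 + 4 + 28
= 93 time units


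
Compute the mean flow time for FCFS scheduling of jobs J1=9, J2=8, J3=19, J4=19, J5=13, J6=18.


Completion times:
  J1: completes at 9
  J2: completes at 17
  J3: completes at 36
  J4: completes at 55
  J5: completes at 68
  J6: completes at 86
Sum = 271
Average = 271/6
= 45.17


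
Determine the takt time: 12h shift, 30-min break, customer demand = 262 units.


Available = 12×60 - 30 = 690 min
Takt time = 690 / 262
= 2.63 min/unit


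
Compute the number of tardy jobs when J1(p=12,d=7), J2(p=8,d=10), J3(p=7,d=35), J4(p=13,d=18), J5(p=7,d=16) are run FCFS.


Completion vs due date:
  J1: C=12, d=7 → TARDY
  J2: C=20, d=10 → TARDY
  J3: C=27, d=35 → on time
  J4: C=40, d=18 → TARDY
  J5: C=47, d=16 → TARDY
Tardy jobs: J1, J2, J4, J5
Count = 4


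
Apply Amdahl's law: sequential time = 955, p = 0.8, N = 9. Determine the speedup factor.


Amdahl's law: T_p = T × ((1-p) + p/N)
= 955 × ((1-0.8) + 0.8/9)
= 955 × (0.20 + 0.0889)
= 955 × 0.2889
= 275.89
Speedup = 955/275.89
= 3.46×


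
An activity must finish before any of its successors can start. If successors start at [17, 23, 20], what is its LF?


LF = min of all successor start times
Successors start at: [17, 23, 20]
LF = min(17, 23, 20)
= 17


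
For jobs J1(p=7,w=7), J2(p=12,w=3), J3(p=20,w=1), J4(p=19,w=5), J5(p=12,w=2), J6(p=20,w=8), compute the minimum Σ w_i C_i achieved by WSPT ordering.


WSPT order (by p/w): J1 → J6 → J4 → J2 → J5 → J3
  J1: C=7, w·C=7×7=49
  J6: C=27, w·C=8×27=216
  J4: C=46, w·C=5×46=230
  J2: C=58, w·C=3×58=174
  J5: C=70, w·C=2×70=140
  J3: C=90, w·C=1×90=90
Σ w·C = 899
= 899


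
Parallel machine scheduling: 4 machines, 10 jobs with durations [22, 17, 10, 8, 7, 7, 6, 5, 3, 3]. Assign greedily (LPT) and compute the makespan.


Jobs (LPT sorted): [22, 17, 10, 8, 7, 7, 6, 5, 3, 3]
Machines: 4
  J=22 → Machine 1 (load: 0+22=22)
  J=17 → Machine 2 (load: 0+17=17)
  J=10 → Machine 3 (load: 0+10=10)
  J=8 → Machine 4 (load: 0+8=8)
  J=7 → Machine 4 (load: 8+7=15)
  J=7 → Machine 3 (load: 10+7=17)
  J=6 → Machine 4 (load: 15+6=21)
  J=5 → Machine 2 (load: 17+5=22)
  J=3 → Machine 3 (load: 17+3=20)
  J=3 → Machine 3 (load: 20+3=23)
Machine loads: [22, 22, 23, 21]
Makespan = max = 23 time units


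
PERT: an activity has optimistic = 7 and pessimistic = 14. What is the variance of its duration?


σ² = ((p - o) / 6)² = (p - o)² / 36
= (14 - 7)² / 36
= 7² / 36
= 49 / 36
= 1.3611


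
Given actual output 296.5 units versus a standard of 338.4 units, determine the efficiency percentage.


Efficiency = (actual / standard) × 100
= (296.5 / 338.4) × 100
= 87.6%


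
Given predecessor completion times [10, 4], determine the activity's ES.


ES = max of all predecessor completion times
Predecessors: [10, 4]
ES = max(10, 4)
= 10


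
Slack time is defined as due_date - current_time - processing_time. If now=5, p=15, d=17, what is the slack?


Slack = due - current_time - processing
= 17 - 5 - 15
= -3


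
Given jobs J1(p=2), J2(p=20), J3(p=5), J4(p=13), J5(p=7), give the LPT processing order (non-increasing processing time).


LPT: sort by longest processing time first
  J2: p=20
  J4: p=13
  J5: p=7
  J3: p=5
  J1: p=2
Order: J2 → J4 → J5 → J3 → J1


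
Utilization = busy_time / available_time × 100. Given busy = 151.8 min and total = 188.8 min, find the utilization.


Utilization = busy / total × 100
= 151.8 / 188.8 × 100
= 80.4%


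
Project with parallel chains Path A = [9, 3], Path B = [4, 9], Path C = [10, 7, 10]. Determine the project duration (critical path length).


Path A: 9 + 3 = 12
Path B: 4 + 9 = 13
Path C: 10 + 7 + 10 = 27
Critical path = longest = max(12, 13, 27)
= 27 (Path C)


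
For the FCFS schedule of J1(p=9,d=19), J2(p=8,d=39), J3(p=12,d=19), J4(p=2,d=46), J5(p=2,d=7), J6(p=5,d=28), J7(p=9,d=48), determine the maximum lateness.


Lateness per job (L = C - d):
  J1: C=9, d=19, L=-10
  J2: C=17, d=39, L=-22
  J3: C=29, d=19, L=10
  J4: C=31, d=46, L=-15
  J5: C=33, d=7, L=26
  J6: C=38, d=28, L=10
  J7: C=47, d=48, L=-1
Lmax = max(-10, -22, 10, -15, 26, 10, -1)
= 26


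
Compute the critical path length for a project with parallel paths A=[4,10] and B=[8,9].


Path A: 4 + 10 = 14
Path B: 8 + 9 = 17
Critical path = longest = max(14, 17)
= 17 (Path B)


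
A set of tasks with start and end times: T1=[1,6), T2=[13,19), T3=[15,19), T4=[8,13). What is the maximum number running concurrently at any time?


Check each time point for overlaps:
  t=15: 2 tasks active (T2, T3)
Max concurrent = 2


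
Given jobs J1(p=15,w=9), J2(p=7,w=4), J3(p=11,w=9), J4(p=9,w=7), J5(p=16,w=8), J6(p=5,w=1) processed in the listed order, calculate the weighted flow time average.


Completion times:
  J1: C=15, w×C=9×15=135
  J2: C=22, w×C=4×22=88
  J3: C=33, w×C=9×33=297
  J4: C=42, w×C=7×42=294
  J5: C=58, w×C=8×58=464
  J6: C=63, w×C=1×63=63
Sum w×C = 1341
Sum w = 38
Weighted avg = 1341/38
= 35.29


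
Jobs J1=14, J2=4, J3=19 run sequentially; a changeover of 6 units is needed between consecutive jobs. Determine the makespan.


Makespan = Σ processing + (n-1) × setup
= (14 + 4 + 19) + (3-1)×6
= 37 + 12
= 49 time units


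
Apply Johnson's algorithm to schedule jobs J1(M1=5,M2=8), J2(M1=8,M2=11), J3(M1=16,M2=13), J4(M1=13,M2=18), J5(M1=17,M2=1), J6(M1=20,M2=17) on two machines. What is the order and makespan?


Johnson's rule:
Group 1 (M1≤M2, sort by M1): ['J1', 'J2', 'J4']
Group 2 (M1>M2, sort desc M2): ['J6', 'J3', 'J5']
Sequence: J1 → J2 → J4 → J6 → J3 → J5
Makespan calculation:
  J1: M1 done=5, M2 done=13
  J2: M1 done=13, M2 done=24
  J4: M1 done=26, M2 done=44
  J6: M1 done=46, M2 done=63
  J3: M1 done=62, M2 done=76
  J5: M1 done=79, M2 done=80
= Sequence: J1 → J2 → J4 → J6 → J3 → J5, Makespan: 80


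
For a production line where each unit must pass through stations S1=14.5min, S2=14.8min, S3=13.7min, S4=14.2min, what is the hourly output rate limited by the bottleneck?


Bottleneck = longest station time
Station times: [14.5, 14.8, 13.7, 14.2]
Max = 14.8 min
Rate = 60 / 14.8
= 4.05 units/hour (bottleneck: 14.8min)


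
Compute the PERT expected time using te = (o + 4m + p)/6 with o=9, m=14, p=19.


te = (o + 4m + p) / 6
= (9 + 4×14 + 19) / 6
= (9 + 56 + 19) / 6
= 84 / 6
= 14.00


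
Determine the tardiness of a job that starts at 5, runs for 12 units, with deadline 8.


Completion = start + processing = 5 + 12 = 17
Tardiness = max(0, C - d) = max(0, 17 - 8)
= max(0, 9)
= 9


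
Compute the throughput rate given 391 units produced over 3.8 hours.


Throughput = units / time
= 391 / 3.8
= 102.9 units/hour


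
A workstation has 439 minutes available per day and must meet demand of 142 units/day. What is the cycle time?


Cycle time = available time / demand
= 439 / 142
= 3.09 min/unit
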